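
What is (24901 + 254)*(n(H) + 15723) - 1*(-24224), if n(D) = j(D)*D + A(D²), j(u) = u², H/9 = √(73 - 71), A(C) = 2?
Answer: 395586599 + 36675990*√2 ≈ 4.4745e+8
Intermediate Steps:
H = 9*√2 (H = 9*√(73 - 71) = 9*√2 ≈ 12.728)
n(D) = 2 + D³ (n(D) = D²*D + 2 = D³ + 2 = 2 + D³)
(24901 + 254)*(n(H) + 15723) - 1*(-24224) = (24901 + 254)*((2 + (9*√2)³) + 15723) - 1*(-24224) = 25155*((2 + 1458*√2) + 15723) + 24224 = 25155*(15725 + 1458*√2) + 24224 = (395562375 + 36675990*√2) + 24224 = 395586599 + 36675990*√2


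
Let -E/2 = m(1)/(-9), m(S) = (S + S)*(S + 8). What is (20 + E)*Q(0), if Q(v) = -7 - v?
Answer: -168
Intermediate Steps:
m(S) = 2*S*(8 + S) (m(S) = (2*S)*(8 + S) = 2*S*(8 + S))
E = 4 (E = -2*2*1*(8 + 1)/(-9) = -2*2*1*9*(-1)/9 = -36*(-1)/9 = -2*(-2) = 4)
(20 + E)*Q(0) = (20 + 4)*(-7 - 1*0) = 24*(-7 + 0) = 24*(-7) = -168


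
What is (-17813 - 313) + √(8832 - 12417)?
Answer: -18126 + I*√3585 ≈ -18126.0 + 59.875*I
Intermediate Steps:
(-17813 - 313) + √(8832 - 12417) = -18126 + √(-3585) = -18126 + I*√3585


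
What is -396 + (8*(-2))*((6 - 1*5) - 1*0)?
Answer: -412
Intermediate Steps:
-396 + (8*(-2))*((6 - 1*5) - 1*0) = -396 - 16*((6 - 5) + 0) = -396 - 16*(1 + 0) = -396 - 16*1 = -396 - 16 = -412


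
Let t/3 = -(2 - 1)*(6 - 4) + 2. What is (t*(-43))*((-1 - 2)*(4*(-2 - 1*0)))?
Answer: 0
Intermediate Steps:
t = 0 (t = 3*(-(2 - 1)*(6 - 4) + 2) = 3*(-2 + 2) = 3*0 = 0)
(t*(-43))*((-1 - 2)*(4*(-2 - 1*0))) = (0*(-43))*((-1 - 2)*(4*(-2 - 1*0))) = 0*(-12*(-2 + 0)) = 0*(-12*(-2)) = 0*(-3*(-8)) = 0*24 = 0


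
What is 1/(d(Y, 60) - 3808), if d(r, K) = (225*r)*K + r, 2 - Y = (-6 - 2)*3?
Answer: 1/347218 ≈ 2.8800e-6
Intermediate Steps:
Y = 26 (Y = 2 - (-6 - 2)*3 = 2 - (-8)*3 = 2 - 1*(-24) = 2 + 24 = 26)
d(r, K) = r + 225*K*r (d(r, K) = 225*K*r + r = r + 225*K*r)
1/(d(Y, 60) - 3808) = 1/(26*(1 + 225*60) - 3808) = 1/(26*(1 + 13500) - 3808) = 1/(26*13501 - 3808) = 1/(351026 - 3808) = 1/347218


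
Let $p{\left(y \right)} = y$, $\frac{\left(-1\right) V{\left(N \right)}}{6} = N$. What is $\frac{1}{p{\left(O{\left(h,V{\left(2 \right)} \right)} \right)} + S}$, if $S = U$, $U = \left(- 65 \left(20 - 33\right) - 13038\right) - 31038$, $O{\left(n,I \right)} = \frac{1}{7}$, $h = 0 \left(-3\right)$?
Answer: $- \frac{7}{302616} \approx -2.3132 \cdot 10^{-5}$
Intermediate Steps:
$V{\left(N \right)} = - 6 N$
$h = 0$
$O{\left(n,I \right)} = \frac{1}{7}$
$U = -43231$ ($U = \left(\left(-65\right) \left(-13\right) - 13038\right) - 31038 = \left(845 - 13038\right) - 31038 = -12193 - 31038 = -43231$)
$S = -43231$
$\frac{1}{p{\left(O{\left(h,V{\left(2 \right)} \right)} \right)} + S} = \frac{1}{\frac{1}{7} - 43231} = \frac{1}{- \frac{302616}{7}} = - \frac{7}{302616}$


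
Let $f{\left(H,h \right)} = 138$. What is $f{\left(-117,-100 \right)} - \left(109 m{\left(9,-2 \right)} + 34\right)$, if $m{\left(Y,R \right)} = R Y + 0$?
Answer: $2066$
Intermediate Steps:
$m{\left(Y,R \right)} = R Y$
$f{\left(-117,-100 \right)} - \left(109 m{\left(9,-2 \right)} + 34\right) = 138 - \left(109 \left(\left(-2\right) 9\right) + 34\right) = 138 - \left(109 \left(-18\right) + 34\right) = 138 - \left(-1962 + 34\right) = 138 - -1928 = 138 + 1928 = 2066$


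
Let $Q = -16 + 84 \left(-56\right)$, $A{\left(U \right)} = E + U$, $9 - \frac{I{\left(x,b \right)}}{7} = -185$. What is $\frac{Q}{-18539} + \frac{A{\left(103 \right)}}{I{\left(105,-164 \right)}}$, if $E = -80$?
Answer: $\frac{6836157}{25175962} \approx 0.27153$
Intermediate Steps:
$I{\left(x,b \right)} = 1358$ ($I{\left(x,b \right)} = 63 - -1295 = 63 + 1295 = 1358$)
$A{\left(U \right)} = -80 + U$
$Q = -4720$ ($Q = -16 - 4704 = -4720$)
$\frac{Q}{-18539} + \frac{A{\left(103 \right)}}{I{\left(105,-164 \right)}} = - \frac{4720}{-18539} + \frac{-80 + 103}{1358} = \left(-4720\right) \left(- \frac{1}{18539}\right) + 23 \cdot \frac{1}{1358} = \frac{4720}{18539} + \frac{23}{1358} = \frac{6836157}{25175962}$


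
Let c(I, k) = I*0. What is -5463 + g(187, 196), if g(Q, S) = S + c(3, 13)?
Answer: -5267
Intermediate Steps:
c(I, k) = 0
g(Q, S) = S (g(Q, S) = S + 0 = S)
-5463 + g(187, 196) = -5463 + 196 = -5267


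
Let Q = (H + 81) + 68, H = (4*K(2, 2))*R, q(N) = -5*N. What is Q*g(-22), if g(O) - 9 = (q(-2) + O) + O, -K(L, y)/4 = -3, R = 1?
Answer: -4925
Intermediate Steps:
K(L, y) = 12 (K(L, y) = -4*(-3) = 12)
H = 48 (H = (4*12)*1 = 48*1 = 48)
Q = 197 (Q = (48 + 81) + 68 = 129 + 68 = 197)
g(O) = 19 + 2*O (g(O) = 9 + ((-5*(-2) + O) + O) = 9 + ((10 + O) + O) = 9 + (10 + 2*O) = 19 + 2*O)
Q*g(-22) = 197*(19 + 2*(-22)) = 197*(19 - 44) = 197*(-25) = -4925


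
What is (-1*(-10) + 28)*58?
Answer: 2204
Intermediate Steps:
(-1*(-10) + 28)*58 = (10 + 28)*58 = 38*58 = 2204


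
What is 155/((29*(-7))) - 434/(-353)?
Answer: 33387/71659 ≈ 0.46591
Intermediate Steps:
155/((29*(-7))) - 434/(-353) = 155/(-203) - 434*(-1/353) = 155*(-1/203) + 434/353 = -155/203 + 434/353 = 33387/71659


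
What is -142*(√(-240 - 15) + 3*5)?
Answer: -2130 - 142*I*√255 ≈ -2130.0 - 2267.6*I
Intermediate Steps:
-142*(√(-240 - 15) + 3*5) = -142*(√(-255) + 15) = -142*(I*√255 + 15) = -142*(15 + I*√255) = -2130 - 142*I*√255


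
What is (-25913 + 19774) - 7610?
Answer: -13749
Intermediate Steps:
(-25913 + 19774) - 7610 = -6139 - 7610 = -13749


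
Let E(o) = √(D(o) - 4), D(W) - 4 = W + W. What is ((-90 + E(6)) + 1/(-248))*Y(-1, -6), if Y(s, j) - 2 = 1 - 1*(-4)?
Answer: -156247/248 + 14*√3 ≈ -605.78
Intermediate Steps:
D(W) = 4 + 2*W (D(W) = 4 + (W + W) = 4 + 2*W)
E(o) = √2*√o (E(o) = √((4 + 2*o) - 4) = √(2*o) = √2*√o)
Y(s, j) = 7 (Y(s, j) = 2 + (1 - 1*(-4)) = 2 + (1 + 4) = 2 + 5 = 7)
((-90 + E(6)) + 1/(-248))*Y(-1, -6) = ((-90 + √2*√6) + 1/(-248))*7 = ((-90 + 2*√3) - 1/248)*7 = (-22321/248 + 2*√3)*7 = -156247/248 + 14*√3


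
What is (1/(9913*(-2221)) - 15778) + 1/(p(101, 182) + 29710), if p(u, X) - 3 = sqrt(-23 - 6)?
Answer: (-347380644395*sqrt(29) + 10321721064891862*I)/(22016773*(sqrt(29) - 29713*I)) ≈ -15778.0 - 6.5193e-9*I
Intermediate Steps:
p(u, X) = 3 + I*sqrt(29) (p(u, X) = 3 + sqrt(-23 - 6) = 3 + sqrt(-29) = 3 + I*sqrt(29))
(1/(9913*(-2221)) - 15778) + 1/(p(101, 182) + 29710) = (1/(9913*(-2221)) - 15778) + 1/((3 + I*sqrt(29)) + 29710) = ((1/9913)*(-1/2221) - 15778) + 1/(29713 + I*sqrt(29)) = (-1/22016773 - 15778) + 1/(29713 + I*sqrt(29)) = -347380644395/22016773 + 1/(29713 + I*sqrt(29))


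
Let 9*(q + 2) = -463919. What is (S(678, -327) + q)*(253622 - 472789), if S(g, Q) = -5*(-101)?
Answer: 100683566464/9 ≈ 1.1187e+10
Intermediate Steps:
S(g, Q) = 505
q = -463937/9 (q = -2 + (1/9)*(-463919) = -2 - 463919/9 = -463937/9 ≈ -51549.)
(S(678, -327) + q)*(253622 - 472789) = (505 - 463937/9)*(253622 - 472789) = -459392/9*(-219167) = 100683566464/9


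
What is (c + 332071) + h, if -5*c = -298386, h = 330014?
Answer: 3608811/5 ≈ 7.2176e+5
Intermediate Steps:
c = 298386/5 (c = -⅕*(-298386) = 298386/5 ≈ 59677.)
(c + 332071) + h = (298386/5 + 332071) + 330014 = 1958741/5 + 330014 = 3608811/5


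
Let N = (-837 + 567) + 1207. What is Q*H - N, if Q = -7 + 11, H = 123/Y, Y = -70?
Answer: -33041/35 ≈ -944.03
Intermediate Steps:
H = -123/70 (H = 123/(-70) = 123*(-1/70) = -123/70 ≈ -1.7571)
Q = 4
N = 937 (N = -270 + 1207 = 937)
Q*H - N = 4*(-123/70) - 1*937 = -246/35 - 937 = -33041/35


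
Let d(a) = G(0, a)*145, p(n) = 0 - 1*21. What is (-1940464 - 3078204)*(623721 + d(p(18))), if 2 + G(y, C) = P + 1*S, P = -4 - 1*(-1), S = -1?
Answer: -3125882382468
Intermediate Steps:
P = -3 (P = -4 + 1 = -3)
G(y, C) = -6 (G(y, C) = -2 + (-3 + 1*(-1)) = -2 + (-3 - 1) = -2 - 4 = -6)
p(n) = -21 (p(n) = 0 - 21 = -21)
d(a) = -870 (d(a) = -6*145 = -870)
(-1940464 - 3078204)*(623721 + d(p(18))) = (-1940464 - 3078204)*(623721 - 870) = -5018668*622851 = -3125882382468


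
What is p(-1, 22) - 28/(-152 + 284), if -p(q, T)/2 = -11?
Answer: 719/33 ≈ 21.788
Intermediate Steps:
p(q, T) = 22 (p(q, T) = -2*(-11) = 22)
p(-1, 22) - 28/(-152 + 284) = 22 - 28/(-152 + 284) = 22 - 28/132 = 22 - 28*1/132 = 22 - 7/33 = 719/33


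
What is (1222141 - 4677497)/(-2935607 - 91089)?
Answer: 863839/756674 ≈ 1.1416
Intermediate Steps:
(1222141 - 4677497)/(-2935607 - 91089) = -3455356/(-3026696) = -3455356*(-1/3026696) = 863839/756674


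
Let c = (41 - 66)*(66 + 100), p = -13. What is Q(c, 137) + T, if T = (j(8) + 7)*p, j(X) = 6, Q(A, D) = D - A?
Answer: 4118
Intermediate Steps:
c = -4150 (c = -25*166 = -4150)
T = -169 (T = (6 + 7)*(-13) = 13*(-13) = -169)
Q(c, 137) + T = (137 - 1*(-4150)) - 169 = (137 + 4150) - 169 = 4287 - 169 = 4118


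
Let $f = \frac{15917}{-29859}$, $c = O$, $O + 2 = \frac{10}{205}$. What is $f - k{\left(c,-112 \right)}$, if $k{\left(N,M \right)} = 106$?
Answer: $- \frac{3180971}{29859} \approx -106.53$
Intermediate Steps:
$O = - \frac{80}{41}$ ($O = -2 + \frac{10}{205} = -2 + 10 \cdot \frac{1}{205} = -2 + \frac{2}{41} = - \frac{80}{41} \approx -1.9512$)
$c = - \frac{80}{41} \approx -1.9512$
$f = - \frac{15917}{29859}$ ($f = 15917 \left(- \frac{1}{29859}\right) = - \frac{15917}{29859} \approx -0.53307$)
$f - k{\left(c,-112 \right)} = - \frac{15917}{29859} - 106 = - \frac{3180971}{29859}$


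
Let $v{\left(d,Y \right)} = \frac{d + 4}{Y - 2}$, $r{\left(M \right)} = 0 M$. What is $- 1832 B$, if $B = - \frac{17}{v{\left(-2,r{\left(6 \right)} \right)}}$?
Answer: $-31144$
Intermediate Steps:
$r{\left(M \right)} = 0$
$v{\left(d,Y \right)} = \frac{4 + d}{-2 + Y}$
$B = 17$ ($B = - \frac{17}{\frac{1}{-2 + 0} \left(4 - 2\right)} = - \frac{17}{\frac{1}{-2} \cdot 2} = - \frac{17}{\left(- \frac{1}{2}\right) 2} = - \frac{17}{-1} = \left(-17\right) \left(-1\right) = 17$)
$- 1832 B = \left(-1832\right) 17 = -31144$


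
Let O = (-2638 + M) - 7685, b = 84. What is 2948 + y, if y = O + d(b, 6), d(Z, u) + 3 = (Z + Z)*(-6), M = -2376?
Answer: -10762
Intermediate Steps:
d(Z, u) = -3 - 12*Z (d(Z, u) = -3 + (Z + Z)*(-6) = -3 + (2*Z)*(-6) = -3 - 12*Z)
O = -12699 (O = (-2638 - 2376) - 7685 = -5014 - 7685 = -12699)
y = -13710 (y = -12699 + (-3 - 12*84) = -12699 + (-3 - 1008) = -12699 - 1011 = -13710)
2948 + y = 2948 - 13710 = -10762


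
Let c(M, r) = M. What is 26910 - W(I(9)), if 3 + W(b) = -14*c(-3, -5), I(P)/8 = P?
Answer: 26871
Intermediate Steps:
I(P) = 8*P
W(b) = 39 (W(b) = -3 - 14*(-3) = -3 + 42 = 39)
26910 - W(I(9)) = 26910 - 1*39 = 26910 - 39 = 26871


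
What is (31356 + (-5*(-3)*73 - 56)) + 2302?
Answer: 34697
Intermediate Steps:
(31356 + (-5*(-3)*73 - 56)) + 2302 = (31356 + (15*73 - 56)) + 2302 = (31356 + (1095 - 56)) + 2302 = (31356 + 1039) + 2302 = 32395 + 2302 = 34697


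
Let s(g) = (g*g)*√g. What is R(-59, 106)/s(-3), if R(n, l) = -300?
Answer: 100*I*√3/9 ≈ 19.245*I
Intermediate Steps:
s(g) = g^(5/2) (s(g) = g²*√g = g^(5/2))
R(-59, 106)/s(-3) = -300*(-I*√3/27) = -(-100)*I*√3/9 = 100*I*√3/9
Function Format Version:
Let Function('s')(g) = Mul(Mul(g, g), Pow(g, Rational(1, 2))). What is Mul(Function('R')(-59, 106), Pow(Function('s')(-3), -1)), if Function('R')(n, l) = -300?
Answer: Mul(Rational(100, 9), I, Pow(3, Rational(1, 2))) ≈ Mul(19.245, I)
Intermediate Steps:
Function('s')(g) = Pow(g, Rational(5, 2)) (Function('s')(g) = Mul(Pow(g, 2), Pow(g, Rational(1, 2))) = Pow(g, Rational(5, 2)))
Mul(Function('R')(-59, 106), Pow(Function('s')(-3), -1)) = Mul(-300, Pow(Pow(-3, Rational(5, 2)), -1)) = Mul(-300, Pow(Mul(9, I, Pow(3, Rational(1, 2))), -1)) = Mul(-300, Mul(Rational(-1, 27), I, Pow(3, Rational(1, 2)))) = Mul(Rational(100, 9), I, Pow(3, Rational(1, 2)))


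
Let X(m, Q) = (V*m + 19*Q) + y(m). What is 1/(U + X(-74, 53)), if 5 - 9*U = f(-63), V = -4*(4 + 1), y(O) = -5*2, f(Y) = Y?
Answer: 9/22361 ≈ 0.00040249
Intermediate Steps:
y(O) = -10
V = -20 (V = -4*5 = -20)
X(m, Q) = -10 - 20*m + 19*Q (X(m, Q) = (-20*m + 19*Q) - 10 = -10 - 20*m + 19*Q)
U = 68/9 (U = 5/9 - 1/9*(-63) = 5/9 + 7 = 68/9 ≈ 7.5556)
1/(U + X(-74, 53)) = 1/(68/9 + (-10 - 20*(-74) + 19*53)) = 1/(68/9 + (-10 + 1480 + 1007)) = 1/(68/9 + 2477) = 1/(22361/9) = 9/22361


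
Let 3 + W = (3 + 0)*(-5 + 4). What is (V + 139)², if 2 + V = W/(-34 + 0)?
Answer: 5438224/289 ≈ 18817.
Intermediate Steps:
W = -6 (W = -3 + (3 + 0)*(-5 + 4) = -3 + 3*(-1) = -3 - 3 = -6)
V = -31/17 (V = -2 - 6/(-34 + 0) = -2 - 6/(-34) = -2 - 1/34*(-6) = -2 + 3/17 = -31/17 ≈ -1.8235)
(V + 139)² = (-31/17 + 139)² = (2332/17)² = 5438224/289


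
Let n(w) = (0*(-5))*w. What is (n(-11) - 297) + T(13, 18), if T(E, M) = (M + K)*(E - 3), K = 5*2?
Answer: -17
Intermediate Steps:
K = 10
T(E, M) = (-3 + E)*(10 + M) (T(E, M) = (M + 10)*(E - 3) = (10 + M)*(-3 + E) = (-3 + E)*(10 + M))
n(w) = 0 (n(w) = 0*w = 0)
(n(-11) - 297) + T(13, 18) = (0 - 297) + (-30 - 3*18 + 10*13 + 13*18) = -297 + (-30 - 54 + 130 + 234) = -297 + 280 = -17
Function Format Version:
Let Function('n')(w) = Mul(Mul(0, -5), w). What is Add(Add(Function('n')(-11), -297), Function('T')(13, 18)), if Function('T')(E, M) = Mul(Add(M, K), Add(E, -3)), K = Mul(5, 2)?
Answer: -17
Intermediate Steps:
K = 10
Function('T')(E, M) = Mul(Add(-3, E), Add(10, M)) (Function('T')(E, M) = Mul(Add(M, 10), Add(E, -3)) = Mul(Add(10, M), Add(-3, E)) = Mul(Add(-3, E), Add(10, M)))
Function('n')(w) = 0 (Function('n')(w) = Mul(0, w) = 0)
Add(Add(Function('n')(-11), -297), Function('T')(13, 18)) = Add(Add(0, -297), Add(-30, Mul(-3, 18), Mul(10, 13), Mul(13, 18))) = Add(-297, Add(-30, -54, 130, 234)) = Add(-297, 280) = -17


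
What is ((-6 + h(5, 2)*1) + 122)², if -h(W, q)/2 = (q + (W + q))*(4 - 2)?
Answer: 6400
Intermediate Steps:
h(W, q) = -8*q - 4*W (h(W, q) = -2*(q + (W + q))*(4 - 2) = -2*(W + 2*q)*2 = -2*(2*W + 4*q) = -8*q - 4*W)
((-6 + h(5, 2)*1) + 122)² = ((-6 + (-8*2 - 4*5)*1) + 122)² = ((-6 + (-16 - 20)*1) + 122)² = ((-6 - 36*1) + 122)² = ((-6 - 36) + 122)² = (-42 + 122)² = 80² = 6400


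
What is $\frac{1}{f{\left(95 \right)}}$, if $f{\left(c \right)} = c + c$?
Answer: $\frac{1}{190} \approx 0.0052632$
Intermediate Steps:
$f{\left(c \right)} = 2 c$
$\frac{1}{f{\left(95 \right)}} = \frac{1}{2 \cdot 95} = \frac{1}{190}$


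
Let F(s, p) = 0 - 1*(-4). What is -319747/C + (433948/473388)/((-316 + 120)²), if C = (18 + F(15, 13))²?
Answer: -363425894072309/550116620592 ≈ -660.63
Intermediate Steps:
F(s, p) = 4 (F(s, p) = 0 + 4 = 4)
C = 484 (C = (18 + 4)² = 22² = 484)
-319747/C + (433948/473388)/((-316 + 120)²) = -319747/484 + (433948/473388)/((-316 + 120)²) = -319747*1/484 + (433948*(1/473388))/((-196)²) = -319747/484 + (108487/118347)/38416 = -319747/484 + (108487/118347)*(1/38416) = -319747/484 + 108487/4546418352 = -363425894072309/550116620592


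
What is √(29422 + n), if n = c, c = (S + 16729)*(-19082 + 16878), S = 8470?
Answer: 3*I*√6167686 ≈ 7450.4*I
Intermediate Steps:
c = -55538596 (c = (8470 + 16729)*(-19082 + 16878) = 25199*(-2204) = -55538596)
n = -55538596
√(29422 + n) = √(29422 - 55538596) = √(-55509174) = 3*I*√6167686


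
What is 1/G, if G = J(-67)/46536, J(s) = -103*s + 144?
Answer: 46536/7045 ≈ 6.6055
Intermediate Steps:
J(s) = 144 - 103*s
G = 7045/46536 (G = (144 - 103*(-67))/46536 = (144 + 6901)*(1/46536) = 7045*(1/46536) = 7045/46536 ≈ 0.15139)
1/G = 1/(7045/46536) = 46536/7045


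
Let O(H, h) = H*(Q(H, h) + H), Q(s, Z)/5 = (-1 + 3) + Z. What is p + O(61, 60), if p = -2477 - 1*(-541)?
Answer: 20695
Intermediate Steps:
p = -1936 (p = -2477 + 541 = -1936)
Q(s, Z) = 10 + 5*Z (Q(s, Z) = 5*((-1 + 3) + Z) = 5*(2 + Z) = 10 + 5*Z)
O(H, h) = H*(10 + H + 5*h) (O(H, h) = H*((10 + 5*h) + H) = H*(10 + H + 5*h))
p + O(61, 60) = -1936 + 61*(10 + 61 + 5*60) = -1936 + 61*(10 + 61 + 300) = -1936 + 61*371 = -1936 + 22631 = 20695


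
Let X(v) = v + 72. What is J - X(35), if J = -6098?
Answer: -6205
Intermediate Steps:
X(v) = 72 + v
J - X(35) = -6098 - (72 + 35) = -6098 - 1*107 = -6098 - 107 = -6205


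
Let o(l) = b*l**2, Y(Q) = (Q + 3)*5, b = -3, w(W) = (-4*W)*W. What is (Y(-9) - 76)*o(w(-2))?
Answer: 81408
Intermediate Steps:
w(W) = -4*W**2
Y(Q) = 15 + 5*Q (Y(Q) = (3 + Q)*5 = 15 + 5*Q)
o(l) = -3*l**2
(Y(-9) - 76)*o(w(-2)) = ((15 + 5*(-9)) - 76)*(-3*(-4*(-2)**2)**2) = ((15 - 45) - 76)*(-3*(-4*4)**2) = (-30 - 76)*(-3*(-16)**2) = -(-318)*256 = -106*(-768) = 81408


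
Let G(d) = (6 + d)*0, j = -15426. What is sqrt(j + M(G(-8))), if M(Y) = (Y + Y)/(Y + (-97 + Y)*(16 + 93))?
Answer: 3*I*sqrt(1714) ≈ 124.2*I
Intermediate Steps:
G(d) = 0
M(Y) = 2*Y/(-10573 + 110*Y) (M(Y) = (2*Y)/(Y + (-97 + Y)*109) = (2*Y)/(Y + (-10573 + 109*Y)) = (2*Y)/(-10573 + 110*Y) = 2*Y/(-10573 + 110*Y))
sqrt(j + M(G(-8))) = sqrt(-15426 + 2*0/(-10573 + 110*0)) = sqrt(-15426 + 2*0/(-10573 + 0)) = sqrt(-15426 + 2*0/(-10573)) = sqrt(-15426 + 2*0*(-1/10573)) = sqrt(-15426 + 0) = sqrt(-15426) = 3*I*sqrt(1714)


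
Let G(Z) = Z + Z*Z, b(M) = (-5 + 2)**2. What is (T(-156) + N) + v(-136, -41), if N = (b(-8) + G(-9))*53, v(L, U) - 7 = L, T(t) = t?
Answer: 4008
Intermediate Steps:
b(M) = 9 (b(M) = (-3)**2 = 9)
G(Z) = Z + Z**2
v(L, U) = 7 + L
N = 4293 (N = (9 - 9*(1 - 9))*53 = (9 - 9*(-8))*53 = (9 + 72)*53 = 81*53 = 4293)
(T(-156) + N) + v(-136, -41) = (-156 + 4293) + (7 - 136) = 4137 - 129 = 4008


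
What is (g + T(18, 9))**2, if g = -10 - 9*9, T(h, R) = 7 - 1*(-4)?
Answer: 6400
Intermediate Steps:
T(h, R) = 11 (T(h, R) = 7 + 4 = 11)
g = -91 (g = -10 - 81 = -91)
(g + T(18, 9))**2 = (-91 + 11)**2 = (-80)**2 = 6400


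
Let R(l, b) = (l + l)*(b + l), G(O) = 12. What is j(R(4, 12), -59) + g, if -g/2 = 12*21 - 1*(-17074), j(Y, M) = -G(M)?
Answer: -34664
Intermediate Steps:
R(l, b) = 2*l*(b + l) (R(l, b) = (2*l)*(b + l) = 2*l*(b + l))
j(Y, M) = -12 (j(Y, M) = -1*12 = -12)
g = -34652 (g = -2*(12*21 - 1*(-17074)) = -2*(252 + 17074) = -2*17326 = -34652)
j(R(4, 12), -59) + g = -12 - 34652 = -34664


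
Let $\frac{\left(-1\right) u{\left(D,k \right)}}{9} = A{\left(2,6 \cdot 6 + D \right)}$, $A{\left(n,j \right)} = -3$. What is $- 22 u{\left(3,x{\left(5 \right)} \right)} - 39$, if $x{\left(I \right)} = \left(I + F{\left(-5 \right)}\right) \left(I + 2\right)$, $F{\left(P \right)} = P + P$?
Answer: $-633$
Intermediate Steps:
$F{\left(P \right)} = 2 P$
$x{\left(I \right)} = \left(-10 + I\right) \left(2 + I\right)$ ($x{\left(I \right)} = \left(I + 2 \left(-5\right)\right) \left(I + 2\right) = \left(I - 10\right) \left(2 + I\right) = \left(-10 + I\right) \left(2 + I\right)$)
$u{\left(D,k \right)} = 27$ ($u{\left(D,k \right)} = \left(-9\right) \left(-3\right) = 27$)
$- 22 u{\left(3,x{\left(5 \right)} \right)} - 39 = \left(-22\right) 27 - 39 = -594 - 39 = -633$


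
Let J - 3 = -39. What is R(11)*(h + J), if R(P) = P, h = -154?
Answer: -2090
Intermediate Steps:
J = -36 (J = 3 - 39 = -36)
R(11)*(h + J) = 11*(-154 - 36) = 11*(-190) = -2090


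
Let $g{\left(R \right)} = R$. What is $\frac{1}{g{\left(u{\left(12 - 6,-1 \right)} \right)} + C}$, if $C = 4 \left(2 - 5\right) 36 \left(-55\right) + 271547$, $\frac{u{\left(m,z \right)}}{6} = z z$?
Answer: $\frac{1}{295313} \approx 3.3862 \cdot 10^{-6}$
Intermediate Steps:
$u{\left(m,z \right)} = 6 z^{2}$ ($u{\left(m,z \right)} = 6 z z = 6 z^{2}$)
$C = 295307$ ($C = 4 \left(-3\right) 36 \left(-55\right) + 271547 = \left(-12\right) 36 \left(-55\right) + 271547 = \left(-432\right) \left(-55\right) + 271547 = 23760 + 271547 = 295307$)
$\frac{1}{g{\left(u{\left(12 - 6,-1 \right)} \right)} + C} = \frac{1}{6 \left(-1\right)^{2} + 295307} = \frac{1}{6 \cdot 1 + 295307} = \frac{1}{6 + 295307} = \frac{1}{295313}$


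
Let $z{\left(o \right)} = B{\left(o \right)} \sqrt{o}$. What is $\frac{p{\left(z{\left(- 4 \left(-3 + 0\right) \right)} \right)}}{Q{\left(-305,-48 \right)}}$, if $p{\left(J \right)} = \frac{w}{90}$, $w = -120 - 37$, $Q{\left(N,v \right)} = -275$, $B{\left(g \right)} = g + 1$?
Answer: $\frac{157}{24750} \approx 0.0063434$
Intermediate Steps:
$B{\left(g \right)} = 1 + g$
$w = -157$ ($w = -120 - 37 = -157$)
$z{\left(o \right)} = \sqrt{o} \left(1 + o\right)$ ($z{\left(o \right)} = \left(1 + o\right) \sqrt{o} = \sqrt{o} \left(1 + o\right)$)
$p{\left(J \right)} = - \frac{157}{90}$
$\frac{p{\left(z{\left(- 4 \left(-3 + 0\right) \right)} \right)}}{Q{\left(-305,-48 \right)}} = - \frac{157}{90 \left(-275\right)} = \left(- \frac{157}{90}\right) \left(- \frac{1}{275}\right) = \frac{157}{24750}$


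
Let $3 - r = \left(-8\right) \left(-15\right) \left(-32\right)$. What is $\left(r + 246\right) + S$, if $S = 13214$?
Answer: $17303$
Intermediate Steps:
$r = 3843$ ($r = 3 - \left(-8\right) \left(-15\right) \left(-32\right) = 3 - 120 \left(-32\right) = 3 - -3840 = 3 + 3840 = 3843$)
$\left(r + 246\right) + S = \left(3843 + 246\right) + 13214 = 4089 + 13214 = 17303$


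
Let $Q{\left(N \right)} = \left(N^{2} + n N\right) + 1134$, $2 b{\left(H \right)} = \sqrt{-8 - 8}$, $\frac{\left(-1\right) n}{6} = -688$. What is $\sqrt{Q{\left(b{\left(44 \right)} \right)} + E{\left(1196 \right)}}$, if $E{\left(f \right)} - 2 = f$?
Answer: $2 \sqrt{582 + 2064 i} \approx 73.844 + 55.901 i$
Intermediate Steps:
$n = 4128$ ($n = \left(-6\right) \left(-688\right) = 4128$)
$b{\left(H \right)} = 2 i$ ($b{\left(H \right)} = \frac{\sqrt{-8 - 8}}{2} = \frac{\sqrt{-16}}{2} = \frac{4 i}{2} = 2 i$)
$E{\left(f \right)} = 2 + f$
$Q{\left(N \right)} = 1134 + N^{2} + 4128 N$ ($Q{\left(N \right)} = \left(N^{2} + 4128 N\right) + 1134 = 1134 + N^{2} + 4128 N$)
$\sqrt{Q{\left(b{\left(44 \right)} \right)} + E{\left(1196 \right)}} = \sqrt{\left(1134 + \left(2 i\right)^{2} + 4128 \cdot 2 i\right) + \left(2 + 1196\right)} = \sqrt{\left(1134 - 4 + 8256 i\right) + 1198} = \sqrt{\left(1130 + 8256 i\right) + 1198} = \sqrt{2328 + 8256 i}$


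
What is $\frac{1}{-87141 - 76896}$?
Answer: $- \frac{1}{164037} \approx -6.0962 \cdot 10^{-6}$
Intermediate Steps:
$\frac{1}{-87141 - 76896} = \frac{1}{-164037} = - \frac{1}{164037}$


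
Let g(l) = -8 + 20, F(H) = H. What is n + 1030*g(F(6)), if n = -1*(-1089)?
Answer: 13449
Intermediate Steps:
g(l) = 12
n = 1089
n + 1030*g(F(6)) = 1089 + 1030*12 = 1089 + 12360 = 13449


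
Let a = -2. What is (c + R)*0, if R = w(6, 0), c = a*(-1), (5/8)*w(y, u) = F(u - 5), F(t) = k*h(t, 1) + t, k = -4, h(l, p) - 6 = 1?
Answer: 0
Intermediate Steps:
h(l, p) = 7 (h(l, p) = 6 + 1 = 7)
F(t) = -28 + t (F(t) = -4*7 + t = -28 + t)
w(y, u) = -264/5 + 8*u/5 (w(y, u) = 8*(-28 + (u - 5))/5 = 8*(-28 + (-5 + u))/5 = 8*(-33 + u)/5 = -264/5 + 8*u/5)
c = 2 (c = -2*(-1) = 2)
R = -264/5 (R = -264/5 + (8/5)*0 = -264/5 + 0 = -264/5 ≈ -52.800)
(c + R)*0 = (2 - 264/5)*0 = -254/5*0 = 0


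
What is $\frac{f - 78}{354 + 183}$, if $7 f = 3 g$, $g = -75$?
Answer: $- \frac{257}{1253} \approx -0.20511$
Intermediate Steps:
$f = - \frac{225}{7}$ ($f = \frac{3 \left(-75\right)}{7} = \frac{1}{7} \left(-225\right) = - \frac{225}{7} \approx -32.143$)
$\frac{f - 78}{354 + 183} = \frac{- \frac{225}{7} - 78}{354 + 183} = - \frac{771}{7 \cdot 537} = \left(- \frac{771}{7}\right) \frac{1}{537} = - \frac{257}{1253}$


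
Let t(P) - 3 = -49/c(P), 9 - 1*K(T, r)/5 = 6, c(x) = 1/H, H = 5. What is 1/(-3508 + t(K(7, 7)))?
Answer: -1/3750 ≈ -0.00026667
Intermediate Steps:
c(x) = 1/5
K(T, r) = 15 (K(T, r) = 45 - 5*6 = 45 - 30 = 15)
t(P) = -242 (t(P) = 3 - 49/1/5 = 3 - 49*5 = 3 - 245 = -242)
1/(-3508 + t(K(7, 7))) = 1/(-3508 - 242) = 1/(-3750) = -1/3750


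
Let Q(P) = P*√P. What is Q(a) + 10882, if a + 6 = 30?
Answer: 10882 + 48*√6 ≈ 11000.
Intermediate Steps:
a = 24 (a = -6 + 30 = 24)
Q(P) = P^(3/2)
Q(a) + 10882 = 24^(3/2) + 10882 = 48*√6 + 10882 = 10882 + 48*√6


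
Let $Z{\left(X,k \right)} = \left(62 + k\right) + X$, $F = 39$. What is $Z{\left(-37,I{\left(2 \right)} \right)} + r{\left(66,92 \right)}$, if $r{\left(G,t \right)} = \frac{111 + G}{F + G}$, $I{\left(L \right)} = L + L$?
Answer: $\frac{1074}{35} \approx 30.686$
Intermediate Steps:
$I{\left(L \right)} = 2 L$
$r{\left(G,t \right)} = \frac{111 + G}{39 + G}$
$Z{\left(X,k \right)} = 62 + X + k$
$Z{\left(-37,I{\left(2 \right)} \right)} + r{\left(66,92 \right)} = \left(62 - 37 + 2 \cdot 2\right) + \frac{111 + 66}{39 + 66} = \left(62 - 37 + 4\right) + \frac{1}{105} \cdot 177 = 29 + \frac{1}{105} \cdot 177 = 29 + \frac{59}{35} = \frac{1074}{35}$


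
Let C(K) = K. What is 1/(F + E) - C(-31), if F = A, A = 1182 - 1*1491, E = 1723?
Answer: 43835/1414 ≈ 31.001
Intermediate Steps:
A = -309 (A = 1182 - 1491 = -309)
F = -309
1/(F + E) - C(-31) = 1/(-309 + 1723) - 1*(-31) = 1/1414 + 31 = 43835/1414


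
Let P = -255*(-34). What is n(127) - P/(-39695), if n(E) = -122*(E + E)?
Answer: -14471294/467 ≈ -30988.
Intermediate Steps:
P = 8670
n(E) = -244*E
n(127) - P/(-39695) = -244*127 - 8670/(-39695) = -30988 - 8670*(-1)/39695 = -30988 - 1*(-102/467) = -30988 + 102/467 = -14471294/467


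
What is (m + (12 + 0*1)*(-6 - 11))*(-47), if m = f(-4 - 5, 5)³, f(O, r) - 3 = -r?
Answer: 9964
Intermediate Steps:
f(O, r) = 3 - r
m = -8 (m = (3 - 1*5)³ = (3 - 5)³ = (-2)³ = -8)
(m + (12 + 0*1)*(-6 - 11))*(-47) = (-8 + (12 + 0*1)*(-6 - 11))*(-47) = (-8 + (12 + 0)*(-17))*(-47) = (-8 + 12*(-17))*(-47) = (-8 - 204)*(-47) = -212*(-47) = 9964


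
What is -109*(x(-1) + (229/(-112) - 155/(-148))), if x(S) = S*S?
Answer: -1199/4144 ≈ -0.28933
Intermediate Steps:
x(S) = S**2
-109*(x(-1) + (229/(-112) - 155/(-148))) = -109*((-1)**2 + (229/(-112) - 155/(-148))) = -109*(1 + (229*(-1/112) - 155*(-1/148))) = -109*(1 + (-229/112 + 155/148)) = -109*(1 - 4133/4144) = -109*11/4144 = -1199/4144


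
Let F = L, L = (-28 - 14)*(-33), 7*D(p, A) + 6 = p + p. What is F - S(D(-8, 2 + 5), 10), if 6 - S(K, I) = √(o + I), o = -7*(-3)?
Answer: 1380 + √31 ≈ 1385.6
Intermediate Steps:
o = 21
D(p, A) = -6/7 + 2*p/7 (D(p, A) = -6/7 + (p + p)/7 = -6/7 + (2*p)/7 = -6/7 + 2*p/7)
S(K, I) = 6 - √(21 + I)
L = 1386 (L = -42*(-33) = 1386)
F = 1386
F - S(D(-8, 2 + 5), 10) = 1386 - (6 - √(21 + 10)) = 1386 - (6 - √31) = 1386 + (-6 + √31) = 1380 + √31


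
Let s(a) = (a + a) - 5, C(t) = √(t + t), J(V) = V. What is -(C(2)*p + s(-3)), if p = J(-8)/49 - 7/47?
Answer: 26771/2303 ≈ 11.624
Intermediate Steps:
C(t) = √2*√t (C(t) = √(2*t) = √2*√t)
p = -719/2303 (p = -8/49 - 7/47 = -719/2303 ≈ -0.31220)
s(a) = -5 + 2*a (s(a) = 2*a - 5 = -5 + 2*a)
-(C(2)*p + s(-3)) = -((√2*√2)*(-719/2303) + (-5 + 2*(-3))) = -(2*(-719/2303) + (-5 - 6)) = -(-1438/2303 - 11) = -1*(-26771/2303) = 26771/2303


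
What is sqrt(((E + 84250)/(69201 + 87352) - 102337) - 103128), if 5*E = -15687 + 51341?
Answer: I*sqrt(125892371908695065)/782765 ≈ 453.28*I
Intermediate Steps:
E = 35654/5 (E = (-15687 + 51341)/5 = (1/5)*35654 = 35654/5 ≈ 7130.8)
sqrt(((E + 84250)/(69201 + 87352) - 102337) - 103128) = sqrt(((35654/5 + 84250)/(69201 + 87352) - 102337) - 103128) = sqrt(((456904/5)/156553 - 102337) - 103128) = sqrt(((456904/5)*(1/156553) - 102337) - 103128) = sqrt((456904/782765 - 102337) - 103128) = sqrt(-80105364901/782765 - 103128) = sqrt(-160830353821/782765) = I*sqrt(125892371908695065)/782765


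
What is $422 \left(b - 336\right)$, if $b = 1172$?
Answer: $352792$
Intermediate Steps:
$422 \left(b - 336\right) = 422 \left(1172 - 336\right) = 422 \cdot 836 = 352792$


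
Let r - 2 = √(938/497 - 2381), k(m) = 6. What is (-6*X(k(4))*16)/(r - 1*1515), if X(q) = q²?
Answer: 92813472/40674979 + 864*I*√11993107/40674979 ≈ 2.2818 + 0.073562*I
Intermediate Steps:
r = 2 + I*√11993107/71 (r = 2 + √(938/497 - 2381) = 2 + √(938*(1/497) - 2381) = 2 + √(134/71 - 2381) = 2 + √(-168917/71) = 2 + I*√11993107/71 ≈ 2.0 + 48.776*I)
(-6*X(k(4))*16)/(r - 1*1515) = (-6*6²*16)/((2 + I*√11993107/71) - 1*1515) = (-6*36*16)/((2 + I*√11993107/71) - 1515) = (-216*16)/(-1513 + I*√11993107/71) = -3456/(-1513 + I*√11993107/71)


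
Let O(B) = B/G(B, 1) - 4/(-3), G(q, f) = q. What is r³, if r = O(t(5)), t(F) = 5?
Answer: 343/27 ≈ 12.704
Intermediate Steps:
O(B) = 7/3 (O(B) = B/B - 4/(-3) = 1 - 4*(-⅓) = 1 + 4/3 = 7/3)
r = 7/3 ≈ 2.3333
r³ = (7/3)³ = 343/27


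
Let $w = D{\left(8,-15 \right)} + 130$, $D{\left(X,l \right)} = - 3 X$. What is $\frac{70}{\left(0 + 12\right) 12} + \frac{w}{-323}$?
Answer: $\frac{3673}{23256} \approx 0.15794$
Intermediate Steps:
$w = 106$ ($w = \left(-3\right) 8 + 130 = -24 + 130 = 106$)
$\frac{70}{\left(0 + 12\right) 12} + \frac{w}{-323} = \frac{70}{\left(0 + 12\right) 12} + \frac{106}{-323} = \frac{70}{12 \cdot 12} + 106 \left(- \frac{1}{323}\right) = \frac{70}{144} - \frac{106}{323} = 70 \cdot \frac{1}{144} - \frac{106}{323} = \frac{35}{72} - \frac{106}{323} = \frac{3673}{23256}$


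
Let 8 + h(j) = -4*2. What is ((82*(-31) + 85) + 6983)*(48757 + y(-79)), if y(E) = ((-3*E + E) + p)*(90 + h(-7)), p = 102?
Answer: 307754422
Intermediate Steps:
h(j) = -16 (h(j) = -8 - 4*2 = -8 - 8 = -16)
y(E) = 7548 - 148*E (y(E) = ((-3*E + E) + 102)*(90 - 16) = (-2*E + 102)*74 = (102 - 2*E)*74 = 7548 - 148*E)
((82*(-31) + 85) + 6983)*(48757 + y(-79)) = ((82*(-31) + 85) + 6983)*(48757 + (7548 - 148*(-79))) = ((-2542 + 85) + 6983)*(48757 + (7548 + 11692)) = (-2457 + 6983)*(48757 + 19240) = 4526*67997 = 307754422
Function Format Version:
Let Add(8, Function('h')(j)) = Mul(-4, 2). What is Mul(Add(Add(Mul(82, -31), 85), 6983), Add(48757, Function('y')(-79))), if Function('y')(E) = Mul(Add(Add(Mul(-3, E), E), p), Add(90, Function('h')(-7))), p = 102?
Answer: 307754422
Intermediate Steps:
Function('h')(j) = -16 (Function('h')(j) = Add(-8, Mul(-4, 2)) = Add(-8, -8) = -16)
Function('y')(E) = Add(7548, Mul(-148, E)) (Function('y')(E) = Mul(Add(Add(Mul(-3, E), E), 102), Add(90, -16)) = Mul(Add(Mul(-2, E), 102), 74) = Mul(Add(102, Mul(-2, E)), 74) = Add(7548, Mul(-148, E)))
Mul(Add(Add(Mul(82, -31), 85), 6983), Add(48757, Function('y')(-79))) = Mul(Add(Add(Mul(82, -31), 85), 6983), Add(48757, Add(7548, Mul(-148, -79)))) = Mul(Add(Add(-2542, 85), 6983), Add(48757, Add(7548, 11692))) = Mul(Add(-2457, 6983), Add(48757, 19240)) = Mul(4526, 67997) = 307754422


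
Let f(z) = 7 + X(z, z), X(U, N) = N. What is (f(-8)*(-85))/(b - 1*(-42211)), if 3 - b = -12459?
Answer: 85/54673 ≈ 0.0015547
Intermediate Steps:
b = 12462 (b = 3 - 1*(-12459) = 3 + 12459 = 12462)
f(z) = 7 + z
(f(-8)*(-85))/(b - 1*(-42211)) = ((7 - 8)*(-85))/(12462 - 1*(-42211)) = (-1*(-85))/(12462 + 42211) = 85/54673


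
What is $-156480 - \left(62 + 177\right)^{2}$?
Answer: $-213601$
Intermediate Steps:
$-156480 - \left(62 + 177\right)^{2} = -156480 - 239^{2} = -156480 - 57121 = -213601$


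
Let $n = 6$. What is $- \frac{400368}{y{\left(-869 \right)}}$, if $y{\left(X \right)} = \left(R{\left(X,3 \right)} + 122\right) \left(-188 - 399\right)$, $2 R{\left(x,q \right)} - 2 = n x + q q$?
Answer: $- \frac{14048}{51069} \approx -0.27508$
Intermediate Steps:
$R{\left(x,q \right)} = 1 + \frac{q^{2}}{2} + 3 x$ ($R{\left(x,q \right)} = 1 + \frac{6 x + q q}{2} = 1 + \frac{6 x + q^{2}}{2} = 1 + \frac{q^{2} + 6 x}{2} = 1 + \left(\frac{q^{2}}{2} + 3 x\right) = 1 + \frac{q^{2}}{2} + 3 x$)
$y{\left(X \right)} = - \frac{149685}{2} - 1761 X$ ($y{\left(X \right)} = \left(\left(1 + \frac{3^{2}}{2} + 3 X\right) + 122\right) \left(-188 - 399\right) = \left(\left(1 + \frac{1}{2} \cdot 9 + 3 X\right) + 122\right) \left(-587\right) = \left(\left(1 + \frac{9}{2} + 3 X\right) + 122\right) \left(-587\right) = \left(\left(\frac{11}{2} + 3 X\right) + 122\right) \left(-587\right) = \left(\frac{255}{2} + 3 X\right) \left(-587\right) = - \frac{149685}{2} - 1761 X$)
$- \frac{400368}{y{\left(-869 \right)}} = - \frac{400368}{- \frac{149685}{2} - -1530309} = - \frac{400368}{- \frac{149685}{2} + 1530309} = - \frac{400368}{\frac{2910933}{2}} = \left(-400368\right) \frac{2}{2910933} = - \frac{14048}{51069}$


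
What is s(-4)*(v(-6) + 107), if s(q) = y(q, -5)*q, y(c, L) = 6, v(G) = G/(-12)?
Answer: -2580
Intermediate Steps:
v(G) = -G/12 (v(G) = G*(-1/12) = -G/12)
s(q) = 6*q
s(-4)*(v(-6) + 107) = (6*(-4))*(-1/12*(-6) + 107) = -24*(1/2 + 107) = -24*215/2 = -2580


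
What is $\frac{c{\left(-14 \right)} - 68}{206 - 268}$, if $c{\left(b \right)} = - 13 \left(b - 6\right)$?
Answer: $- \frac{96}{31} \approx -3.0968$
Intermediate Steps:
$c{\left(b \right)} = 78 - 13 b$ ($c{\left(b \right)} = - 13 \left(-6 + b\right) = 78 - 13 b$)
$\frac{c{\left(-14 \right)} - 68}{206 - 268} = \frac{\left(78 - -182\right) - 68}{206 - 268} = \frac{\left(78 + 182\right) - 68}{-62} = \left(260 - 68\right) \left(- \frac{1}{62}\right) = 192 \left(- \frac{1}{62}\right) = - \frac{96}{31}$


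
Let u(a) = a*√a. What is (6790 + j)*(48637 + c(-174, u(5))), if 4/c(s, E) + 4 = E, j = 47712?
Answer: 288939573398/109 + 1090040*√5/109 ≈ 2.6508e+9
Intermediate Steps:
u(a) = a^(3/2)
c(s, E) = 4/(-4 + E)
(6790 + j)*(48637 + c(-174, u(5))) = (6790 + 47712)*(48637 + 4/(-4 + 5^(3/2))) = 54502*(48637 + 4/(-4 + 5*√5)) = 2650813774 + 218008/(-4 + 5*√5)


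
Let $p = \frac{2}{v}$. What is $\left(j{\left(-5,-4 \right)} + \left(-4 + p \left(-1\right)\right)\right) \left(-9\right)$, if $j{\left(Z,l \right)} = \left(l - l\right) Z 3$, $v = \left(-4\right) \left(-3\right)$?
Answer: $\frac{75}{2} \approx 37.5$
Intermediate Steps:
$v = 12$
$p = \frac{1}{6}$ ($p = \frac{2}{12} = 2 \cdot \frac{1}{12} = \frac{1}{6} \approx 0.16667$)
$j{\left(Z,l \right)} = 0$ ($j{\left(Z,l \right)} = 0 Z 3 = 0 \cdot 3 = 0$)
$\left(j{\left(-5,-4 \right)} + \left(-4 + p \left(-1\right)\right)\right) \left(-9\right) = \left(0 + \left(-4 + \frac{1}{6} \left(-1\right)\right)\right) \left(-9\right) = \left(0 - \frac{25}{6}\right) \left(-9\right) = \left(- \frac{25}{6}\right) \left(-9\right) = \frac{75}{2}$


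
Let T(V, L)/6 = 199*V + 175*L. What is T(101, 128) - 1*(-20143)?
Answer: 275137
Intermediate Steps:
T(V, L) = 1050*L + 1194*V (T(V, L) = 6*(199*V + 175*L) = 6*(175*L + 199*V) = 1050*L + 1194*V)
T(101, 128) - 1*(-20143) = (1050*128 + 1194*101) - 1*(-20143) = (134400 + 120594) + 20143 = 254994 + 20143 = 275137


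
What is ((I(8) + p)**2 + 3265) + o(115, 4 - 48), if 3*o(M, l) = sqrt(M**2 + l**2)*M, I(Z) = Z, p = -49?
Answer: 4946 + 115*sqrt(15161)/3 ≈ 9666.0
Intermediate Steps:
o(M, l) = M*sqrt(M**2 + l**2)/3 (o(M, l) = (sqrt(M**2 + l**2)*M)/3 = (M*sqrt(M**2 + l**2))/3 = M*sqrt(M**2 + l**2)/3)
((I(8) + p)**2 + 3265) + o(115, 4 - 48) = ((8 - 49)**2 + 3265) + (1/3)*115*sqrt(115**2 + (4 - 48)**2) = ((-41)**2 + 3265) + (1/3)*115*sqrt(13225 + (-44)**2) = (1681 + 3265) + (1/3)*115*sqrt(13225 + 1936) = 4946 + (1/3)*115*sqrt(15161) = 4946 + 115*sqrt(15161)/3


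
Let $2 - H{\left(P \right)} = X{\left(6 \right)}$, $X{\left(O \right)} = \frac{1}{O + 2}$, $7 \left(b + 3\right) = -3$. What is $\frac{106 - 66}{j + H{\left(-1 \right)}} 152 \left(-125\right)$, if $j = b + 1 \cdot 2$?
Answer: $-1702400$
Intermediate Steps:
$b = - \frac{24}{7}$ ($b = -3 + \frac{1}{7} \left(-3\right) = -3 - \frac{3}{7} = - \frac{24}{7} \approx -3.4286$)
$j = - \frac{10}{7}$ ($j = - \frac{24}{7} + 1 \cdot 2 = - \frac{24}{7} + 2 = - \frac{10}{7} \approx -1.4286$)
$X{\left(O \right)} = \frac{1}{2 + O}$
$H{\left(P \right)} = \frac{15}{8}$ ($H{\left(P \right)} = 2 - \frac{1}{2 + 6} = 2 - \frac{1}{8} = \frac{15}{8}$)
$\frac{106 - 66}{j + H{\left(-1 \right)}} 152 \left(-125\right) = \frac{106 - 66}{- \frac{10}{7} + \frac{15}{8}} \cdot 152 \left(-125\right) = \frac{40}{\frac{25}{56}} \cdot 152 \left(-125\right) = 40 \cdot \frac{56}{25} \cdot 152 \left(-125\right) = \frac{448}{5} \cdot 152 \left(-125\right) = \frac{68096}{5} \left(-125\right) = -1702400$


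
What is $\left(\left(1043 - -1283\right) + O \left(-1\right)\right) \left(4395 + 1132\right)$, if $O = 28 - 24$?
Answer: $12833694$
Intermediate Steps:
$O = 4$
$\left(\left(1043 - -1283\right) + O \left(-1\right)\right) \left(4395 + 1132\right) = \left(\left(1043 - -1283\right) + 4 \left(-1\right)\right) \left(4395 + 1132\right) = \left(\left(1043 + 1283\right) - 4\right) 5527 = \left(2326 - 4\right) 5527 = 2322 \cdot 5527 = 12833694$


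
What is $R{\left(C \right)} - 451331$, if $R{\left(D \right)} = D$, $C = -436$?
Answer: $-451767$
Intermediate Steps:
$R{\left(C \right)} - 451331 = -436 - 451331 = -451767$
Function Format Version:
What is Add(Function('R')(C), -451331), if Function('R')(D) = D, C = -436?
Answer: -451767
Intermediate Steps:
Add(Function('R')(C), -451331) = Add(-436, -451331) = -451767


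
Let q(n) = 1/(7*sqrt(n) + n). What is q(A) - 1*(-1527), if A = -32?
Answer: 123686/81 - 7*I*sqrt(2)/648 ≈ 1527.0 - 0.015277*I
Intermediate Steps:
q(n) = 1/(n + 7*sqrt(n))
q(A) - 1*(-1527) = 1/(-32 + 7*sqrt(-32)) - 1*(-1527) = 1/(-32 + 7*(4*I*sqrt(2))) + 1527 = 1/(-32 + 28*I*sqrt(2)) + 1527 = 1527 + 1/(-32 + 28*I*sqrt(2))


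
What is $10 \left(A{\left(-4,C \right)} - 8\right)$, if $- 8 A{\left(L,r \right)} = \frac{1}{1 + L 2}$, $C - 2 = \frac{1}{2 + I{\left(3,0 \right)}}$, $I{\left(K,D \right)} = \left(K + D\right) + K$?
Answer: $- \frac{2235}{28} \approx -79.821$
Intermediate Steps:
$I{\left(K,D \right)} = D + 2 K$ ($I{\left(K,D \right)} = \left(D + K\right) + K = D + 2 K$)
$C = \frac{17}{8}$ ($C = 2 + \frac{1}{2 + \left(0 + 2 \cdot 3\right)} = 2 + \frac{1}{2 + \left(0 + 6\right)} = 2 + \frac{1}{2 + 6} = 2 + \frac{1}{8} = \frac{17}{8} \approx 2.125$)
$A{\left(L,r \right)} = - \frac{1}{8 \left(1 + 2 L\right)}$ ($A{\left(L,r \right)} = - \frac{1}{8 \left(1 + L 2\right)} = - \frac{1}{8 \left(1 + 2 L\right)}$)
$10 \left(A{\left(-4,C \right)} - 8\right) = 10 \left(- \frac{1}{8 + 16 \left(-4\right)} - 8\right) = 10 \left(- \frac{1}{8 - 64} - 8\right) = 10 \left(- \frac{1}{-56} - 8\right) = 10 \left(\left(-1\right) \left(- \frac{1}{56}\right) - 8\right) = 10 \left(\frac{1}{56} - 8\right) = 10 \left(- \frac{447}{56}\right) = - \frac{2235}{28}$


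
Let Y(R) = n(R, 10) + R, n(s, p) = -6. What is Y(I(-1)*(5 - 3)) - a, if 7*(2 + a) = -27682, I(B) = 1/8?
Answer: 110623/28 ≈ 3950.8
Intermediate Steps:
I(B) = ⅛
Y(R) = -6 + R
a = -27696/7 (a = -2 + (⅐)*(-27682) = -2 - 27682/7 = -27696/7 ≈ -3956.6)
Y(I(-1)*(5 - 3)) - a = (-6 + (5 - 3)/8) - 1*(-27696/7) = (-6 + (⅛)*2) + 27696/7 = (-6 + ¼) + 27696/7 = -23/4 + 27696/7 = 110623/28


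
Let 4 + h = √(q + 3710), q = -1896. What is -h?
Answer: 4 - √1814 ≈ -38.591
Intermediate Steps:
h = -4 + √1814 (h = -4 + √(-1896 + 3710) = -4 + √1814 ≈ 38.591)
-h = -(-4 + √1814) = 4 - √1814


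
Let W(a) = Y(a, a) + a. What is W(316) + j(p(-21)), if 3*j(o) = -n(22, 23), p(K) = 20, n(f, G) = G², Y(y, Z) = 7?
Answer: 440/3 ≈ 146.67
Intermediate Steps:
W(a) = 7 + a
j(o) = -529/3 (j(o) = (-1*23²)/3 = (-1*529)/3 = (⅓)*(-529) = -529/3)
W(316) + j(p(-21)) = (7 + 316) - 529/3 = 323 - 529/3 = 440/3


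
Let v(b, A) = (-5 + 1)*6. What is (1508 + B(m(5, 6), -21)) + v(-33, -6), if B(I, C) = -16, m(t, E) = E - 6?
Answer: 1468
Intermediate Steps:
m(t, E) = -6 + E
v(b, A) = -24 (v(b, A) = -4*6 = -24)
(1508 + B(m(5, 6), -21)) + v(-33, -6) = (1508 - 16) - 24 = 1492 - 24 = 1468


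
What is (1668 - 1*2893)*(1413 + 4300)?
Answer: -6998425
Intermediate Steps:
(1668 - 1*2893)*(1413 + 4300) = (1668 - 2893)*5713 = -1225*5713 = -6998425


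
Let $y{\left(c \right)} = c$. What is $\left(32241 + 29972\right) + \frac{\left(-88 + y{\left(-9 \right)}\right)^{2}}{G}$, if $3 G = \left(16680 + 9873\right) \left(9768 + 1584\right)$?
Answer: $\frac{6250947738985}{100476552} \approx 62213.0$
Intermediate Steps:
$G = 100476552$ ($G = \frac{\left(16680 + 9873\right) \left(9768 + 1584\right)}{3} = \frac{26553 \cdot 11352}{3} = \frac{1}{3} \cdot 301429656 = 100476552$)
$\left(32241 + 29972\right) + \frac{\left(-88 + y{\left(-9 \right)}\right)^{2}}{G} = \left(32241 + 29972\right) + \frac{\left(-88 - 9\right)^{2}}{100476552} = 62213 + \left(-97\right)^{2} \cdot \frac{1}{100476552} = 62213 + 9409 \cdot \frac{1}{100476552} = 62213 + \frac{9409}{100476552} = \frac{6250947738985}{100476552}$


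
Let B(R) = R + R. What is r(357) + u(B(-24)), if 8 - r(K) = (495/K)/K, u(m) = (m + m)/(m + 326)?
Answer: 15059659/1968379 ≈ 7.6508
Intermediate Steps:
B(R) = 2*R
u(m) = 2*m/(326 + m) (u(m) = (2*m)/(326 + m) = 2*m/(326 + m))
r(K) = 8 - 495/K² (r(K) = 8 - 495/K/K = 8 - 495/K²)
r(357) + u(B(-24)) = (8 - 495/357²) + 2*(2*(-24))/(326 + 2*(-24)) = (8 - 495*1/127449) + 2*(-48)/(326 - 48) = (8 - 55/14161) + 2*(-48)/278 = 113233/14161 + 2*(-48)*(1/278) = 113233/14161 - 48/139 = 15059659/1968379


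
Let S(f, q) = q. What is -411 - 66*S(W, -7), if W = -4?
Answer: 51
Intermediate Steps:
-411 - 66*S(W, -7) = -411 - 66*(-7) = -411 + 462 = 51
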